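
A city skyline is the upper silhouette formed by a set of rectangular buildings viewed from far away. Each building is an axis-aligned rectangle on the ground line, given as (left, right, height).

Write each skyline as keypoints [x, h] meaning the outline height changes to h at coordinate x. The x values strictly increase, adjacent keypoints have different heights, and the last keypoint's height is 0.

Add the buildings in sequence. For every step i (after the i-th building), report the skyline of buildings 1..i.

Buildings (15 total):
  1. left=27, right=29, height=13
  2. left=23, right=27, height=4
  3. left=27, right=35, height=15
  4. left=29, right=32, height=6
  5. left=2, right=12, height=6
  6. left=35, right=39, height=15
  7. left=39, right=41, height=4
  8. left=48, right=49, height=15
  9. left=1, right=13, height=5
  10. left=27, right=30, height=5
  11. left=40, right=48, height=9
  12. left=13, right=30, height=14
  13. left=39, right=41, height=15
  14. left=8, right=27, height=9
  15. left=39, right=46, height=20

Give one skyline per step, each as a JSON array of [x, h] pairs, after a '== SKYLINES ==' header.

== SKYLINES ==
[[27,13],[29,0]]
[[23,4],[27,13],[29,0]]
[[23,4],[27,15],[35,0]]
[[23,4],[27,15],[35,0]]
[[2,6],[12,0],[23,4],[27,15],[35,0]]
[[2,6],[12,0],[23,4],[27,15],[39,0]]
[[2,6],[12,0],[23,4],[27,15],[39,4],[41,0]]
[[2,6],[12,0],[23,4],[27,15],[39,4],[41,0],[48,15],[49,0]]
[[1,5],[2,6],[12,5],[13,0],[23,4],[27,15],[39,4],[41,0],[48,15],[49,0]]
[[1,5],[2,6],[12,5],[13,0],[23,4],[27,15],[39,4],[41,0],[48,15],[49,0]]
[[1,5],[2,6],[12,5],[13,0],[23,4],[27,15],[39,4],[40,9],[48,15],[49,0]]
[[1,5],[2,6],[12,5],[13,14],[27,15],[39,4],[40,9],[48,15],[49,0]]
[[1,5],[2,6],[12,5],[13,14],[27,15],[41,9],[48,15],[49,0]]
[[1,5],[2,6],[8,9],[13,14],[27,15],[41,9],[48,15],[49,0]]
[[1,5],[2,6],[8,9],[13,14],[27,15],[39,20],[46,9],[48,15],[49,0]]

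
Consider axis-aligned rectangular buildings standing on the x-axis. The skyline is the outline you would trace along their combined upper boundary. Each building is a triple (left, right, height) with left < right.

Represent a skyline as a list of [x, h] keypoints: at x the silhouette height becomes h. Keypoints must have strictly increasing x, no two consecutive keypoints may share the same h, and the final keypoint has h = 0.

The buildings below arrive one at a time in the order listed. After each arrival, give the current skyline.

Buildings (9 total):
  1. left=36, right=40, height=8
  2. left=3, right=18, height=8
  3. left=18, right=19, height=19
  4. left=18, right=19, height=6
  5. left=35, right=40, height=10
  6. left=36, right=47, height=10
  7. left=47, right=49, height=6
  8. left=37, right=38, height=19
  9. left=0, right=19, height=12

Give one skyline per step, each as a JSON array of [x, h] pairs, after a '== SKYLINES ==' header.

== SKYLINES ==
[[36,8],[40,0]]
[[3,8],[18,0],[36,8],[40,0]]
[[3,8],[18,19],[19,0],[36,8],[40,0]]
[[3,8],[18,19],[19,0],[36,8],[40,0]]
[[3,8],[18,19],[19,0],[35,10],[40,0]]
[[3,8],[18,19],[19,0],[35,10],[47,0]]
[[3,8],[18,19],[19,0],[35,10],[47,6],[49,0]]
[[3,8],[18,19],[19,0],[35,10],[37,19],[38,10],[47,6],[49,0]]
[[0,12],[18,19],[19,0],[35,10],[37,19],[38,10],[47,6],[49,0]]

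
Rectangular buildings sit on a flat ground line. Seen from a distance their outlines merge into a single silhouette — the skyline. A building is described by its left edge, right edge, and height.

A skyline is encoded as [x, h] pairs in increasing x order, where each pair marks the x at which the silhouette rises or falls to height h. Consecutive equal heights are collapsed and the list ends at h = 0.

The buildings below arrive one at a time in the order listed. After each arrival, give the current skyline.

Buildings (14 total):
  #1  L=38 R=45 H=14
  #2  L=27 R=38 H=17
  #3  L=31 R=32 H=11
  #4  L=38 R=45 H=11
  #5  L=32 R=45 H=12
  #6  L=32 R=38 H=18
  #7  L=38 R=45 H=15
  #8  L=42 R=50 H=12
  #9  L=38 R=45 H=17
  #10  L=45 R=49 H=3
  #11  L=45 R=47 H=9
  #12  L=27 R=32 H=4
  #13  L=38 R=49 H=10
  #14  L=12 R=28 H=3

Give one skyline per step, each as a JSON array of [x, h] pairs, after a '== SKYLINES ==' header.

== SKYLINES ==
[[38,14],[45,0]]
[[27,17],[38,14],[45,0]]
[[27,17],[38,14],[45,0]]
[[27,17],[38,14],[45,0]]
[[27,17],[38,14],[45,0]]
[[27,17],[32,18],[38,14],[45,0]]
[[27,17],[32,18],[38,15],[45,0]]
[[27,17],[32,18],[38,15],[45,12],[50,0]]
[[27,17],[32,18],[38,17],[45,12],[50,0]]
[[27,17],[32,18],[38,17],[45,12],[50,0]]
[[27,17],[32,18],[38,17],[45,12],[50,0]]
[[27,17],[32,18],[38,17],[45,12],[50,0]]
[[27,17],[32,18],[38,17],[45,12],[50,0]]
[[12,3],[27,17],[32,18],[38,17],[45,12],[50,0]]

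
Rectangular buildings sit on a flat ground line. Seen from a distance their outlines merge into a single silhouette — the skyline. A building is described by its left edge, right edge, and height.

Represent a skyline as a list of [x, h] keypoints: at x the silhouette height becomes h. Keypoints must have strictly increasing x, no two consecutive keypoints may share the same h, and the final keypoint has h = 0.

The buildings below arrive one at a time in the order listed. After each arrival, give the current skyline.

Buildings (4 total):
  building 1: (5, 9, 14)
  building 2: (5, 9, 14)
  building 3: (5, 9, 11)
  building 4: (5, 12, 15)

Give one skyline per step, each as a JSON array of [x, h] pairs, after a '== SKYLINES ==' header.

== SKYLINES ==
[[5,14],[9,0]]
[[5,14],[9,0]]
[[5,14],[9,0]]
[[5,15],[12,0]]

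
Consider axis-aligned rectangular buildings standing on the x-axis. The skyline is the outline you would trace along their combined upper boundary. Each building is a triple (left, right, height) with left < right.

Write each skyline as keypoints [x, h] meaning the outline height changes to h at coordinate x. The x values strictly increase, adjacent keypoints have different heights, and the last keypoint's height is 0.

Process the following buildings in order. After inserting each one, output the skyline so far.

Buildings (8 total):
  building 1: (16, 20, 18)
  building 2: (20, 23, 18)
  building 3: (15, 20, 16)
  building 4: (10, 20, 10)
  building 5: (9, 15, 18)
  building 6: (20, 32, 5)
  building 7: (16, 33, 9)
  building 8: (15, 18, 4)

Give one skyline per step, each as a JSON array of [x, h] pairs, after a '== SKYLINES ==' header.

== SKYLINES ==
[[16,18],[20,0]]
[[16,18],[23,0]]
[[15,16],[16,18],[23,0]]
[[10,10],[15,16],[16,18],[23,0]]
[[9,18],[15,16],[16,18],[23,0]]
[[9,18],[15,16],[16,18],[23,5],[32,0]]
[[9,18],[15,16],[16,18],[23,9],[33,0]]
[[9,18],[15,16],[16,18],[23,9],[33,0]]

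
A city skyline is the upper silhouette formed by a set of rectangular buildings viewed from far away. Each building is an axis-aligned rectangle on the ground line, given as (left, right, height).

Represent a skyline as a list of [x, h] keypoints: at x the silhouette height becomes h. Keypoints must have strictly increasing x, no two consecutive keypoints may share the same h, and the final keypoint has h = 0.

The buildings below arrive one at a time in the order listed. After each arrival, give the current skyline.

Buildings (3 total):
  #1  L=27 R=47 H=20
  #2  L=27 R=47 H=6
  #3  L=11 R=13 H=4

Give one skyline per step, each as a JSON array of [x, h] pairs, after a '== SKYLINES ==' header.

== SKYLINES ==
[[27,20],[47,0]]
[[27,20],[47,0]]
[[11,4],[13,0],[27,20],[47,0]]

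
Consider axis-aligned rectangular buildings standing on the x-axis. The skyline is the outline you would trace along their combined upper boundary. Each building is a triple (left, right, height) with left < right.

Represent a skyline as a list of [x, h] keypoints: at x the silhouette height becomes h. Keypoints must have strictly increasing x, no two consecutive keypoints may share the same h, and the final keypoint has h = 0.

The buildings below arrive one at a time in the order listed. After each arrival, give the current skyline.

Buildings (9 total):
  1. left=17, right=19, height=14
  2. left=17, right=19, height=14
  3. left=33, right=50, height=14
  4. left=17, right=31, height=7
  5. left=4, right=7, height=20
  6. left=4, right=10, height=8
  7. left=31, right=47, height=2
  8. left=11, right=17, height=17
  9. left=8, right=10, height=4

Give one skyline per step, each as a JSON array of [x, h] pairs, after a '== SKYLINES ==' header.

== SKYLINES ==
[[17,14],[19,0]]
[[17,14],[19,0]]
[[17,14],[19,0],[33,14],[50,0]]
[[17,14],[19,7],[31,0],[33,14],[50,0]]
[[4,20],[7,0],[17,14],[19,7],[31,0],[33,14],[50,0]]
[[4,20],[7,8],[10,0],[17,14],[19,7],[31,0],[33,14],[50,0]]
[[4,20],[7,8],[10,0],[17,14],[19,7],[31,2],[33,14],[50,0]]
[[4,20],[7,8],[10,0],[11,17],[17,14],[19,7],[31,2],[33,14],[50,0]]
[[4,20],[7,8],[10,0],[11,17],[17,14],[19,7],[31,2],[33,14],[50,0]]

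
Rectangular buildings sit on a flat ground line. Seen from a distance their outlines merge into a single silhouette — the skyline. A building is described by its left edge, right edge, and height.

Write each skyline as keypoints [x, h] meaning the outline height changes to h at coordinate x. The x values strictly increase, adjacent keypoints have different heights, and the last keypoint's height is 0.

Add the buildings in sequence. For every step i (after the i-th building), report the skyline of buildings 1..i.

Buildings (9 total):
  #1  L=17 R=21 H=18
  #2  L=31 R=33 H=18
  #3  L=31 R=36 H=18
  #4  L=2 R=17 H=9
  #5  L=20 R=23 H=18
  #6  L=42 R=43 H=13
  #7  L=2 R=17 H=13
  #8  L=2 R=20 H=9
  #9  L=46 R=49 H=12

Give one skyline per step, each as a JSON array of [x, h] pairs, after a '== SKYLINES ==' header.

== SKYLINES ==
[[17,18],[21,0]]
[[17,18],[21,0],[31,18],[33,0]]
[[17,18],[21,0],[31,18],[36,0]]
[[2,9],[17,18],[21,0],[31,18],[36,0]]
[[2,9],[17,18],[23,0],[31,18],[36,0]]
[[2,9],[17,18],[23,0],[31,18],[36,0],[42,13],[43,0]]
[[2,13],[17,18],[23,0],[31,18],[36,0],[42,13],[43,0]]
[[2,13],[17,18],[23,0],[31,18],[36,0],[42,13],[43,0]]
[[2,13],[17,18],[23,0],[31,18],[36,0],[42,13],[43,0],[46,12],[49,0]]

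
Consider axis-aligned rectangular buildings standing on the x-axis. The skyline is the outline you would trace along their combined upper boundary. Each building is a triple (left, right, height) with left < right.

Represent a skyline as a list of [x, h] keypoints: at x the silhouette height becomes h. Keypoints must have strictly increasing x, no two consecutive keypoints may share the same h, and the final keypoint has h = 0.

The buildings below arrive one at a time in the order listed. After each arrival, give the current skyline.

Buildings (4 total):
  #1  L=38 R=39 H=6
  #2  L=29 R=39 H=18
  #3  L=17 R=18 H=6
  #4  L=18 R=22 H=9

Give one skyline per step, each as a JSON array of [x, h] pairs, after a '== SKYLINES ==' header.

== SKYLINES ==
[[38,6],[39,0]]
[[29,18],[39,0]]
[[17,6],[18,0],[29,18],[39,0]]
[[17,6],[18,9],[22,0],[29,18],[39,0]]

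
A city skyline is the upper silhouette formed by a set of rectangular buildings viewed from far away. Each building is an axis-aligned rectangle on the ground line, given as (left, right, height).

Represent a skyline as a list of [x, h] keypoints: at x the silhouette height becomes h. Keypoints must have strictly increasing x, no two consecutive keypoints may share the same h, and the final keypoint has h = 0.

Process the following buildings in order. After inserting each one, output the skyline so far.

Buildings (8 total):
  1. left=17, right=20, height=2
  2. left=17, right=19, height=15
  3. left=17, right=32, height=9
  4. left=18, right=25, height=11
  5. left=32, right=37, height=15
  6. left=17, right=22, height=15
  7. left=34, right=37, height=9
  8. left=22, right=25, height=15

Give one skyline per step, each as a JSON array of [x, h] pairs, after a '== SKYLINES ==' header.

== SKYLINES ==
[[17,2],[20,0]]
[[17,15],[19,2],[20,0]]
[[17,15],[19,9],[32,0]]
[[17,15],[19,11],[25,9],[32,0]]
[[17,15],[19,11],[25,9],[32,15],[37,0]]
[[17,15],[22,11],[25,9],[32,15],[37,0]]
[[17,15],[22,11],[25,9],[32,15],[37,0]]
[[17,15],[25,9],[32,15],[37,0]]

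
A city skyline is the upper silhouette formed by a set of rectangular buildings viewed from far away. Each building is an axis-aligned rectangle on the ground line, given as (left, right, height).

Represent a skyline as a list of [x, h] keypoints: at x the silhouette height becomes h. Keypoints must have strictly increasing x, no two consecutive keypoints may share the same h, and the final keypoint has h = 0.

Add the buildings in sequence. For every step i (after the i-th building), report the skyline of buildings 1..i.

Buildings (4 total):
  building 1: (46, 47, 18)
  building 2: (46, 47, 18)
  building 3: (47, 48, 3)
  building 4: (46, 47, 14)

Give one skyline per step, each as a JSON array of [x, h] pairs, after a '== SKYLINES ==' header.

== SKYLINES ==
[[46,18],[47,0]]
[[46,18],[47,0]]
[[46,18],[47,3],[48,0]]
[[46,18],[47,3],[48,0]]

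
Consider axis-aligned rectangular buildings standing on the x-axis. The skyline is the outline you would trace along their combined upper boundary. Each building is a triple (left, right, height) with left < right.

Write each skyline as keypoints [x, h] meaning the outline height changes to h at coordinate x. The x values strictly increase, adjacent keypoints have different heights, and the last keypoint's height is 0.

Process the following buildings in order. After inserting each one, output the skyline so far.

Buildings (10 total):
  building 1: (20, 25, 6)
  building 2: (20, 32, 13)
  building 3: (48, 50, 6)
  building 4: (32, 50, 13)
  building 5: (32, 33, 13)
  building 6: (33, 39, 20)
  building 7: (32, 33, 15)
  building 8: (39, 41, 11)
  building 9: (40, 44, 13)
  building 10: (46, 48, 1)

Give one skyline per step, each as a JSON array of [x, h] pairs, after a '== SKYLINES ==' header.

== SKYLINES ==
[[20,6],[25,0]]
[[20,13],[32,0]]
[[20,13],[32,0],[48,6],[50,0]]
[[20,13],[50,0]]
[[20,13],[50,0]]
[[20,13],[33,20],[39,13],[50,0]]
[[20,13],[32,15],[33,20],[39,13],[50,0]]
[[20,13],[32,15],[33,20],[39,13],[50,0]]
[[20,13],[32,15],[33,20],[39,13],[50,0]]
[[20,13],[32,15],[33,20],[39,13],[50,0]]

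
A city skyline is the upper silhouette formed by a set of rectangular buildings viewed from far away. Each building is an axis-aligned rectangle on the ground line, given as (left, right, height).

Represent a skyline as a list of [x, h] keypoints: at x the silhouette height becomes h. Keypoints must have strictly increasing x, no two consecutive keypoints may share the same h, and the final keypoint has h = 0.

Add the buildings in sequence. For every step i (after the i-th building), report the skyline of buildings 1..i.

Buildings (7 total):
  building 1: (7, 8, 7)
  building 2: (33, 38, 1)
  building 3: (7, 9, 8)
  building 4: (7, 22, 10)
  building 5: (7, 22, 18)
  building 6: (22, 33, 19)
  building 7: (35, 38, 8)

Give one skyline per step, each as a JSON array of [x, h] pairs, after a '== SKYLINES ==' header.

== SKYLINES ==
[[7,7],[8,0]]
[[7,7],[8,0],[33,1],[38,0]]
[[7,8],[9,0],[33,1],[38,0]]
[[7,10],[22,0],[33,1],[38,0]]
[[7,18],[22,0],[33,1],[38,0]]
[[7,18],[22,19],[33,1],[38,0]]
[[7,18],[22,19],[33,1],[35,8],[38,0]]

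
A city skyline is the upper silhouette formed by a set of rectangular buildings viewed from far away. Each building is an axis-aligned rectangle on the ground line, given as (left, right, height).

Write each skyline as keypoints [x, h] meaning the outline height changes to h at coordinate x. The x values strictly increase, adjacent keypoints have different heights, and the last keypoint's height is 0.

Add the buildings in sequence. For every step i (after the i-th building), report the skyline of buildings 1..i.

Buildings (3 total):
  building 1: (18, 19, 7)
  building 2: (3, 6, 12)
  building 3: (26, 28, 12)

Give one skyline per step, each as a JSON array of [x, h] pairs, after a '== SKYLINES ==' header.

== SKYLINES ==
[[18,7],[19,0]]
[[3,12],[6,0],[18,7],[19,0]]
[[3,12],[6,0],[18,7],[19,0],[26,12],[28,0]]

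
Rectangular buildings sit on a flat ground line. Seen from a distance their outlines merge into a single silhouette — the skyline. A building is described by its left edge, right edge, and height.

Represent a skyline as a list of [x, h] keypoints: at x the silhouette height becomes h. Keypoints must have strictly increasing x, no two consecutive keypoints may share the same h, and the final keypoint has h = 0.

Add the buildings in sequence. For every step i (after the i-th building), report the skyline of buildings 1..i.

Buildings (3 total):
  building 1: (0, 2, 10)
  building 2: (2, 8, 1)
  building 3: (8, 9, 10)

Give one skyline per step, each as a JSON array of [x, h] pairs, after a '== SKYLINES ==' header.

== SKYLINES ==
[[0,10],[2,0]]
[[0,10],[2,1],[8,0]]
[[0,10],[2,1],[8,10],[9,0]]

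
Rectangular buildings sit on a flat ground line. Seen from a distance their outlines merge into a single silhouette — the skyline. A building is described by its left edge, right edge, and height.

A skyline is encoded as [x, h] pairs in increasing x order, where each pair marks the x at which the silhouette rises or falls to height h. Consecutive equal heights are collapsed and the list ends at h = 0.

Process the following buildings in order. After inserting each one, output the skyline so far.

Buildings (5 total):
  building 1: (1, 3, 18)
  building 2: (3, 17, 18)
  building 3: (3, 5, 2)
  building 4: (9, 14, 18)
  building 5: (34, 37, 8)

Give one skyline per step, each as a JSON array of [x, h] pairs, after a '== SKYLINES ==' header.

== SKYLINES ==
[[1,18],[3,0]]
[[1,18],[17,0]]
[[1,18],[17,0]]
[[1,18],[17,0]]
[[1,18],[17,0],[34,8],[37,0]]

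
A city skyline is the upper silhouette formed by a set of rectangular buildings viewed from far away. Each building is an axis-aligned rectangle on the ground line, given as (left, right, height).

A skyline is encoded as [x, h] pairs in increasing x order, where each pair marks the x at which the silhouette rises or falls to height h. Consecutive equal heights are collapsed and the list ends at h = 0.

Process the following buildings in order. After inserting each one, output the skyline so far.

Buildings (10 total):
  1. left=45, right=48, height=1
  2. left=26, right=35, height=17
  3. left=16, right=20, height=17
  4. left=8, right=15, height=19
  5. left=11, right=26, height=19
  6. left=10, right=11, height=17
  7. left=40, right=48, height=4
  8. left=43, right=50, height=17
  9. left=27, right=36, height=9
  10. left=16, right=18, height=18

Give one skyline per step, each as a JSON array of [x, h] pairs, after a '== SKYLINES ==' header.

== SKYLINES ==
[[45,1],[48,0]]
[[26,17],[35,0],[45,1],[48,0]]
[[16,17],[20,0],[26,17],[35,0],[45,1],[48,0]]
[[8,19],[15,0],[16,17],[20,0],[26,17],[35,0],[45,1],[48,0]]
[[8,19],[26,17],[35,0],[45,1],[48,0]]
[[8,19],[26,17],[35,0],[45,1],[48,0]]
[[8,19],[26,17],[35,0],[40,4],[48,0]]
[[8,19],[26,17],[35,0],[40,4],[43,17],[50,0]]
[[8,19],[26,17],[35,9],[36,0],[40,4],[43,17],[50,0]]
[[8,19],[26,17],[35,9],[36,0],[40,4],[43,17],[50,0]]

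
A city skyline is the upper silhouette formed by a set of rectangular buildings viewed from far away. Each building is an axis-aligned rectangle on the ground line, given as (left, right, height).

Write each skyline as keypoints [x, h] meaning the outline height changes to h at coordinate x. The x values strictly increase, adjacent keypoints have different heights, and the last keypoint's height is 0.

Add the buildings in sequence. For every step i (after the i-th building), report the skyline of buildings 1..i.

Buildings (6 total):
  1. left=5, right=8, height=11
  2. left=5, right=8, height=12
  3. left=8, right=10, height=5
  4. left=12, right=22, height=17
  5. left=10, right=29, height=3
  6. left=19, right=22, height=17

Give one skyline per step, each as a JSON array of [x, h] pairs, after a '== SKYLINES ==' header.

== SKYLINES ==
[[5,11],[8,0]]
[[5,12],[8,0]]
[[5,12],[8,5],[10,0]]
[[5,12],[8,5],[10,0],[12,17],[22,0]]
[[5,12],[8,5],[10,3],[12,17],[22,3],[29,0]]
[[5,12],[8,5],[10,3],[12,17],[22,3],[29,0]]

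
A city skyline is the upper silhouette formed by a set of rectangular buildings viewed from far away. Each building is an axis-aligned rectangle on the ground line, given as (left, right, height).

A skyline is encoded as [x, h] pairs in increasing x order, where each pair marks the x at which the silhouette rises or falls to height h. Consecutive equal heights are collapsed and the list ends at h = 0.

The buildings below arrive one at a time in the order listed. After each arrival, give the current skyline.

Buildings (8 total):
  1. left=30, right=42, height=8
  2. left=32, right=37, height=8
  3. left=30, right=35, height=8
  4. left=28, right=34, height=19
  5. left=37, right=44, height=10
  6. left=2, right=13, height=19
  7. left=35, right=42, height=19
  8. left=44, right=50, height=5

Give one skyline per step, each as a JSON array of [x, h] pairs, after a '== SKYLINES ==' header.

== SKYLINES ==
[[30,8],[42,0]]
[[30,8],[42,0]]
[[30,8],[42,0]]
[[28,19],[34,8],[42,0]]
[[28,19],[34,8],[37,10],[44,0]]
[[2,19],[13,0],[28,19],[34,8],[37,10],[44,0]]
[[2,19],[13,0],[28,19],[34,8],[35,19],[42,10],[44,0]]
[[2,19],[13,0],[28,19],[34,8],[35,19],[42,10],[44,5],[50,0]]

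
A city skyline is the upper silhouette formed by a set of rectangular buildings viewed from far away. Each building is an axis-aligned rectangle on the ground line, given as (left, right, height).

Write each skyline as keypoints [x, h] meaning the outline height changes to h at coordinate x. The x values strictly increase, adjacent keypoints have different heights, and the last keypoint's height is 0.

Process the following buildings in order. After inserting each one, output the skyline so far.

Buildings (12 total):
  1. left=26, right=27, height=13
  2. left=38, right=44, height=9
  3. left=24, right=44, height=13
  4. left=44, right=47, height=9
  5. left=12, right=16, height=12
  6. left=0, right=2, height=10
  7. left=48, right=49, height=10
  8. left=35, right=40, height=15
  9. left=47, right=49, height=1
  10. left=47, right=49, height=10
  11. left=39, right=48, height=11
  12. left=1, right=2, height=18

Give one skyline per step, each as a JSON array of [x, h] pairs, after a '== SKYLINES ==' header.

== SKYLINES ==
[[26,13],[27,0]]
[[26,13],[27,0],[38,9],[44,0]]
[[24,13],[44,0]]
[[24,13],[44,9],[47,0]]
[[12,12],[16,0],[24,13],[44,9],[47,0]]
[[0,10],[2,0],[12,12],[16,0],[24,13],[44,9],[47,0]]
[[0,10],[2,0],[12,12],[16,0],[24,13],[44,9],[47,0],[48,10],[49,0]]
[[0,10],[2,0],[12,12],[16,0],[24,13],[35,15],[40,13],[44,9],[47,0],[48,10],[49,0]]
[[0,10],[2,0],[12,12],[16,0],[24,13],[35,15],[40,13],[44,9],[47,1],[48,10],[49,0]]
[[0,10],[2,0],[12,12],[16,0],[24,13],[35,15],[40,13],[44,9],[47,10],[49,0]]
[[0,10],[2,0],[12,12],[16,0],[24,13],[35,15],[40,13],[44,11],[48,10],[49,0]]
[[0,10],[1,18],[2,0],[12,12],[16,0],[24,13],[35,15],[40,13],[44,11],[48,10],[49,0]]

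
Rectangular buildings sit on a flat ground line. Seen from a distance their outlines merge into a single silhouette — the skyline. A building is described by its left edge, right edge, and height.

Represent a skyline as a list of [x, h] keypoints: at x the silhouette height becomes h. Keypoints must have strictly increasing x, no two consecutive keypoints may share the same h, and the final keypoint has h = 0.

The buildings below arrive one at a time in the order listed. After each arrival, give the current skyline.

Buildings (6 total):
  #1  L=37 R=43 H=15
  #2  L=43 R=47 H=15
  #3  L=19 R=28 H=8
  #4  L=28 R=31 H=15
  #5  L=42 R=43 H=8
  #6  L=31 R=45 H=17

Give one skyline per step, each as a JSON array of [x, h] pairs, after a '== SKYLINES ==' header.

== SKYLINES ==
[[37,15],[43,0]]
[[37,15],[47,0]]
[[19,8],[28,0],[37,15],[47,0]]
[[19,8],[28,15],[31,0],[37,15],[47,0]]
[[19,8],[28,15],[31,0],[37,15],[47,0]]
[[19,8],[28,15],[31,17],[45,15],[47,0]]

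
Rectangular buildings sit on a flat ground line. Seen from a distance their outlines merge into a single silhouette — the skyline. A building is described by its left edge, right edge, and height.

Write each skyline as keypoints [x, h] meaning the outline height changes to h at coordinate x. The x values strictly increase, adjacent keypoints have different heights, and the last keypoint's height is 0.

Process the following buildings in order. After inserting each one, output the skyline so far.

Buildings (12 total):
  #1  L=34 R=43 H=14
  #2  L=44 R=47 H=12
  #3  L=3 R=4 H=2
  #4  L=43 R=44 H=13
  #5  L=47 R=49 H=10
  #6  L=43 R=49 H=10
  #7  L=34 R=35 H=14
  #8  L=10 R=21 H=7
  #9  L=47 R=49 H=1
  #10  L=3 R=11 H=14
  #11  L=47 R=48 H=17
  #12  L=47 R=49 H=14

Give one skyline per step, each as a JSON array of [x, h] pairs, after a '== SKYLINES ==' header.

== SKYLINES ==
[[34,14],[43,0]]
[[34,14],[43,0],[44,12],[47,0]]
[[3,2],[4,0],[34,14],[43,0],[44,12],[47,0]]
[[3,2],[4,0],[34,14],[43,13],[44,12],[47,0]]
[[3,2],[4,0],[34,14],[43,13],[44,12],[47,10],[49,0]]
[[3,2],[4,0],[34,14],[43,13],[44,12],[47,10],[49,0]]
[[3,2],[4,0],[34,14],[43,13],[44,12],[47,10],[49,0]]
[[3,2],[4,0],[10,7],[21,0],[34,14],[43,13],[44,12],[47,10],[49,0]]
[[3,2],[4,0],[10,7],[21,0],[34,14],[43,13],[44,12],[47,10],[49,0]]
[[3,14],[11,7],[21,0],[34,14],[43,13],[44,12],[47,10],[49,0]]
[[3,14],[11,7],[21,0],[34,14],[43,13],[44,12],[47,17],[48,10],[49,0]]
[[3,14],[11,7],[21,0],[34,14],[43,13],[44,12],[47,17],[48,14],[49,0]]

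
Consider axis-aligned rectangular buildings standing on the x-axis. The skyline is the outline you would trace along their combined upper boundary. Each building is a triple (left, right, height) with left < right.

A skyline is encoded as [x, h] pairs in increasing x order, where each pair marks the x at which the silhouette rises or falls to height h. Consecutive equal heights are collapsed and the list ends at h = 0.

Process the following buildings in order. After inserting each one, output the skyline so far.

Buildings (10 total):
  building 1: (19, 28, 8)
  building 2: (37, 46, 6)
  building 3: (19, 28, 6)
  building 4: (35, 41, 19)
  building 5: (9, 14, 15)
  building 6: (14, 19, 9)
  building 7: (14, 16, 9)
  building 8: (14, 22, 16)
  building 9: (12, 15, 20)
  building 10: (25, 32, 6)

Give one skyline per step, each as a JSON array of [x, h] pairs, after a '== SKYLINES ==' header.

== SKYLINES ==
[[19,8],[28,0]]
[[19,8],[28,0],[37,6],[46,0]]
[[19,8],[28,0],[37,6],[46,0]]
[[19,8],[28,0],[35,19],[41,6],[46,0]]
[[9,15],[14,0],[19,8],[28,0],[35,19],[41,6],[46,0]]
[[9,15],[14,9],[19,8],[28,0],[35,19],[41,6],[46,0]]
[[9,15],[14,9],[19,8],[28,0],[35,19],[41,6],[46,0]]
[[9,15],[14,16],[22,8],[28,0],[35,19],[41,6],[46,0]]
[[9,15],[12,20],[15,16],[22,8],[28,0],[35,19],[41,6],[46,0]]
[[9,15],[12,20],[15,16],[22,8],[28,6],[32,0],[35,19],[41,6],[46,0]]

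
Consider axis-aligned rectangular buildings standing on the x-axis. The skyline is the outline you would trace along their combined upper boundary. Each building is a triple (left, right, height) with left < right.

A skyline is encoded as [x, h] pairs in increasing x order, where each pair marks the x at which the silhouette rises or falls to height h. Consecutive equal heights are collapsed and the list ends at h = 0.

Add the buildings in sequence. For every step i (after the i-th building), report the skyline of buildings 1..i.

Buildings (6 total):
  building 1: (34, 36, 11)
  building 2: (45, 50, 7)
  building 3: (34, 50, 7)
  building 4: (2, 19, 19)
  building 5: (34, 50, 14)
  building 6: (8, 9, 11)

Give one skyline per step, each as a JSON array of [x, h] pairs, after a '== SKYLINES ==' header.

== SKYLINES ==
[[34,11],[36,0]]
[[34,11],[36,0],[45,7],[50,0]]
[[34,11],[36,7],[50,0]]
[[2,19],[19,0],[34,11],[36,7],[50,0]]
[[2,19],[19,0],[34,14],[50,0]]
[[2,19],[19,0],[34,14],[50,0]]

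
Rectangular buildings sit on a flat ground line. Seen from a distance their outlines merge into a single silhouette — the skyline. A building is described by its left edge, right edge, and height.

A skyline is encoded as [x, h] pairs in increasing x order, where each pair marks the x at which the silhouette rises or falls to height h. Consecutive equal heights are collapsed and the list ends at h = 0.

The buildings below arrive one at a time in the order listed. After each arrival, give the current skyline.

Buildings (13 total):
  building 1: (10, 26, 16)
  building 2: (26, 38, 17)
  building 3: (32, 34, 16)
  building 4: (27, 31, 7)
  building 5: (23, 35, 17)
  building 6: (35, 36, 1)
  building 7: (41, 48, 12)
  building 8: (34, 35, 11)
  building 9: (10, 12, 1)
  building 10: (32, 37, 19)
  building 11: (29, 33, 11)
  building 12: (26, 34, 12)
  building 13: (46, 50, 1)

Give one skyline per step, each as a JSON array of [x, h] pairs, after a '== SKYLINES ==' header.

== SKYLINES ==
[[10,16],[26,0]]
[[10,16],[26,17],[38,0]]
[[10,16],[26,17],[38,0]]
[[10,16],[26,17],[38,0]]
[[10,16],[23,17],[38,0]]
[[10,16],[23,17],[38,0]]
[[10,16],[23,17],[38,0],[41,12],[48,0]]
[[10,16],[23,17],[38,0],[41,12],[48,0]]
[[10,16],[23,17],[38,0],[41,12],[48,0]]
[[10,16],[23,17],[32,19],[37,17],[38,0],[41,12],[48,0]]
[[10,16],[23,17],[32,19],[37,17],[38,0],[41,12],[48,0]]
[[10,16],[23,17],[32,19],[37,17],[38,0],[41,12],[48,0]]
[[10,16],[23,17],[32,19],[37,17],[38,0],[41,12],[48,1],[50,0]]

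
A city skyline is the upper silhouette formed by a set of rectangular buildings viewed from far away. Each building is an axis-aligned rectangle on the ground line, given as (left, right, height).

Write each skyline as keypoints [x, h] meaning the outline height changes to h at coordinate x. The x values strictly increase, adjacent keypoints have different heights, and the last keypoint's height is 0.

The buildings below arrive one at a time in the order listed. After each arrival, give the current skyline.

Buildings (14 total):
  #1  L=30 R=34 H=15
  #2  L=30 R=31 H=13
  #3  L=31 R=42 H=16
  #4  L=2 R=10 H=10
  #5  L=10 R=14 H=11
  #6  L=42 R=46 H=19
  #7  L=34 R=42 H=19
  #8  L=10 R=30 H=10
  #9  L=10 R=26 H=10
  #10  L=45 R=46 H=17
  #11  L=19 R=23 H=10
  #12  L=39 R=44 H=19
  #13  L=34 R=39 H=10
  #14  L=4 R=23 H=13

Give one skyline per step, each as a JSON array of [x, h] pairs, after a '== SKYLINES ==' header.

== SKYLINES ==
[[30,15],[34,0]]
[[30,15],[34,0]]
[[30,15],[31,16],[42,0]]
[[2,10],[10,0],[30,15],[31,16],[42,0]]
[[2,10],[10,11],[14,0],[30,15],[31,16],[42,0]]
[[2,10],[10,11],[14,0],[30,15],[31,16],[42,19],[46,0]]
[[2,10],[10,11],[14,0],[30,15],[31,16],[34,19],[46,0]]
[[2,10],[10,11],[14,10],[30,15],[31,16],[34,19],[46,0]]
[[2,10],[10,11],[14,10],[30,15],[31,16],[34,19],[46,0]]
[[2,10],[10,11],[14,10],[30,15],[31,16],[34,19],[46,0]]
[[2,10],[10,11],[14,10],[30,15],[31,16],[34,19],[46,0]]
[[2,10],[10,11],[14,10],[30,15],[31,16],[34,19],[46,0]]
[[2,10],[10,11],[14,10],[30,15],[31,16],[34,19],[46,0]]
[[2,10],[4,13],[23,10],[30,15],[31,16],[34,19],[46,0]]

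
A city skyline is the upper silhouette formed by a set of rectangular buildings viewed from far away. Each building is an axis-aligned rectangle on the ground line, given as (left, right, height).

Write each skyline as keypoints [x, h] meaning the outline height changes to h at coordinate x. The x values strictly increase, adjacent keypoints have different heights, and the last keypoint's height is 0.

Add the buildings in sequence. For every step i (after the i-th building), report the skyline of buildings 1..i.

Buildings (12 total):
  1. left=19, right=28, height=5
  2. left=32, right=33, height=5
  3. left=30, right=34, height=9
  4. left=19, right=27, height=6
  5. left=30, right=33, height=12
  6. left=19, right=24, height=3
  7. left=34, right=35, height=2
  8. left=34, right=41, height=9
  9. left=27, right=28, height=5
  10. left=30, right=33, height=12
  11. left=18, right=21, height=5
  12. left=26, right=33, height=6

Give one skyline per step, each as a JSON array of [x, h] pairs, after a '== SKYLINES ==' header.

== SKYLINES ==
[[19,5],[28,0]]
[[19,5],[28,0],[32,5],[33,0]]
[[19,5],[28,0],[30,9],[34,0]]
[[19,6],[27,5],[28,0],[30,9],[34,0]]
[[19,6],[27,5],[28,0],[30,12],[33,9],[34,0]]
[[19,6],[27,5],[28,0],[30,12],[33,9],[34,0]]
[[19,6],[27,5],[28,0],[30,12],[33,9],[34,2],[35,0]]
[[19,6],[27,5],[28,0],[30,12],[33,9],[41,0]]
[[19,6],[27,5],[28,0],[30,12],[33,9],[41,0]]
[[19,6],[27,5],[28,0],[30,12],[33,9],[41,0]]
[[18,5],[19,6],[27,5],[28,0],[30,12],[33,9],[41,0]]
[[18,5],[19,6],[30,12],[33,9],[41,0]]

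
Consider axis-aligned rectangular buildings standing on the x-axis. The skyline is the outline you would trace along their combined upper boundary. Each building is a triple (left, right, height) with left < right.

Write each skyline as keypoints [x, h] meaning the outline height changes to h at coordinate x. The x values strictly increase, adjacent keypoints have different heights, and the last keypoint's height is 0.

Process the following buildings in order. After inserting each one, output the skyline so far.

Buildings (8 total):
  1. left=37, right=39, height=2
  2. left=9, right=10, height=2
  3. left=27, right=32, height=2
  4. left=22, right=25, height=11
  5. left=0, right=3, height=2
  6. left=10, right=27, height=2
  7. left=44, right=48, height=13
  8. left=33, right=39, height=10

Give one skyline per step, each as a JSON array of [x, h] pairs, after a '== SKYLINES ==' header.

== SKYLINES ==
[[37,2],[39,0]]
[[9,2],[10,0],[37,2],[39,0]]
[[9,2],[10,0],[27,2],[32,0],[37,2],[39,0]]
[[9,2],[10,0],[22,11],[25,0],[27,2],[32,0],[37,2],[39,0]]
[[0,2],[3,0],[9,2],[10,0],[22,11],[25,0],[27,2],[32,0],[37,2],[39,0]]
[[0,2],[3,0],[9,2],[22,11],[25,2],[32,0],[37,2],[39,0]]
[[0,2],[3,0],[9,2],[22,11],[25,2],[32,0],[37,2],[39,0],[44,13],[48,0]]
[[0,2],[3,0],[9,2],[22,11],[25,2],[32,0],[33,10],[39,0],[44,13],[48,0]]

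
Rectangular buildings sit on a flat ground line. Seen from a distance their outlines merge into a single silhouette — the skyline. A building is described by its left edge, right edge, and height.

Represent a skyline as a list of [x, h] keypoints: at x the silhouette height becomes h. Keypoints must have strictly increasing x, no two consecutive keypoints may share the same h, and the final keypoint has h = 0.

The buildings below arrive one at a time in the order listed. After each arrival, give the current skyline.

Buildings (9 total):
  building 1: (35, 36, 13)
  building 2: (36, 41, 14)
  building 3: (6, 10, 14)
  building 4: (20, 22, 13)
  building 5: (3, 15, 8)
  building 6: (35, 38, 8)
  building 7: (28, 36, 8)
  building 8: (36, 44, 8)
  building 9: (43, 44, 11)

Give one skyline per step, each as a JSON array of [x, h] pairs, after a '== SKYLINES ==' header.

== SKYLINES ==
[[35,13],[36,0]]
[[35,13],[36,14],[41,0]]
[[6,14],[10,0],[35,13],[36,14],[41,0]]
[[6,14],[10,0],[20,13],[22,0],[35,13],[36,14],[41,0]]
[[3,8],[6,14],[10,8],[15,0],[20,13],[22,0],[35,13],[36,14],[41,0]]
[[3,8],[6,14],[10,8],[15,0],[20,13],[22,0],[35,13],[36,14],[41,0]]
[[3,8],[6,14],[10,8],[15,0],[20,13],[22,0],[28,8],[35,13],[36,14],[41,0]]
[[3,8],[6,14],[10,8],[15,0],[20,13],[22,0],[28,8],[35,13],[36,14],[41,8],[44,0]]
[[3,8],[6,14],[10,8],[15,0],[20,13],[22,0],[28,8],[35,13],[36,14],[41,8],[43,11],[44,0]]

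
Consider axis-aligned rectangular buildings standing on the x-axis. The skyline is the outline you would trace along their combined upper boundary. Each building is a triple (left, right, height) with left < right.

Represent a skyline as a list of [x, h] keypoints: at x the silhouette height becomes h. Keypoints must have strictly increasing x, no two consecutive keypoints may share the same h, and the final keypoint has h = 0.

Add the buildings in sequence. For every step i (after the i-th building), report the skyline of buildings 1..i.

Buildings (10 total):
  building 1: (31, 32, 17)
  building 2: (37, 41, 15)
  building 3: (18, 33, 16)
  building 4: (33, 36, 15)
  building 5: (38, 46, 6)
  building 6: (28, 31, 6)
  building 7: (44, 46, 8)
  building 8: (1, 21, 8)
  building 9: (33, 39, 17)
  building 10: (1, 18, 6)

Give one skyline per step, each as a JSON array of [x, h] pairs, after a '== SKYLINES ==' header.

== SKYLINES ==
[[31,17],[32,0]]
[[31,17],[32,0],[37,15],[41,0]]
[[18,16],[31,17],[32,16],[33,0],[37,15],[41,0]]
[[18,16],[31,17],[32,16],[33,15],[36,0],[37,15],[41,0]]
[[18,16],[31,17],[32,16],[33,15],[36,0],[37,15],[41,6],[46,0]]
[[18,16],[31,17],[32,16],[33,15],[36,0],[37,15],[41,6],[46,0]]
[[18,16],[31,17],[32,16],[33,15],[36,0],[37,15],[41,6],[44,8],[46,0]]
[[1,8],[18,16],[31,17],[32,16],[33,15],[36,0],[37,15],[41,6],[44,8],[46,0]]
[[1,8],[18,16],[31,17],[32,16],[33,17],[39,15],[41,6],[44,8],[46,0]]
[[1,8],[18,16],[31,17],[32,16],[33,17],[39,15],[41,6],[44,8],[46,0]]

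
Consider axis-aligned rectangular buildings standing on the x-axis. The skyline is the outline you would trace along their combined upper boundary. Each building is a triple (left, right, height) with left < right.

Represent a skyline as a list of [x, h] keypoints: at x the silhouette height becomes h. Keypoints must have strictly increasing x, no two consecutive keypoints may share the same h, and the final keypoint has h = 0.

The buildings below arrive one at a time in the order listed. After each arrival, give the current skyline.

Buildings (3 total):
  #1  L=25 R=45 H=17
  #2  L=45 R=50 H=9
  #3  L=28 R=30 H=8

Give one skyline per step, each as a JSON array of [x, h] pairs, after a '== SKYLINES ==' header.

== SKYLINES ==
[[25,17],[45,0]]
[[25,17],[45,9],[50,0]]
[[25,17],[45,9],[50,0]]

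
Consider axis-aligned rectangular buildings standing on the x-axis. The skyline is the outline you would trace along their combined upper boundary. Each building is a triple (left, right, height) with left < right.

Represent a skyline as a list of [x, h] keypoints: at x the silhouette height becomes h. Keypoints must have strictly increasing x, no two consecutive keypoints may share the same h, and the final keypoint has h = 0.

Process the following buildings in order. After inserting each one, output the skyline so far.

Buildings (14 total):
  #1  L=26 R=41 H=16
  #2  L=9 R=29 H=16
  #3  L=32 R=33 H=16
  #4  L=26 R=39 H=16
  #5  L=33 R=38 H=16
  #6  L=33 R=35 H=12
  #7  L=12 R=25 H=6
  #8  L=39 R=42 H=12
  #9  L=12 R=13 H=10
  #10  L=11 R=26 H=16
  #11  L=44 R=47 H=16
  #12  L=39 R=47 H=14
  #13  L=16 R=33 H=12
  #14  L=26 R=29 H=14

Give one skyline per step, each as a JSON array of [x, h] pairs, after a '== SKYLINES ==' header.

== SKYLINES ==
[[26,16],[41,0]]
[[9,16],[41,0]]
[[9,16],[41,0]]
[[9,16],[41,0]]
[[9,16],[41,0]]
[[9,16],[41,0]]
[[9,16],[41,0]]
[[9,16],[41,12],[42,0]]
[[9,16],[41,12],[42,0]]
[[9,16],[41,12],[42,0]]
[[9,16],[41,12],[42,0],[44,16],[47,0]]
[[9,16],[41,14],[44,16],[47,0]]
[[9,16],[41,14],[44,16],[47,0]]
[[9,16],[41,14],[44,16],[47,0]]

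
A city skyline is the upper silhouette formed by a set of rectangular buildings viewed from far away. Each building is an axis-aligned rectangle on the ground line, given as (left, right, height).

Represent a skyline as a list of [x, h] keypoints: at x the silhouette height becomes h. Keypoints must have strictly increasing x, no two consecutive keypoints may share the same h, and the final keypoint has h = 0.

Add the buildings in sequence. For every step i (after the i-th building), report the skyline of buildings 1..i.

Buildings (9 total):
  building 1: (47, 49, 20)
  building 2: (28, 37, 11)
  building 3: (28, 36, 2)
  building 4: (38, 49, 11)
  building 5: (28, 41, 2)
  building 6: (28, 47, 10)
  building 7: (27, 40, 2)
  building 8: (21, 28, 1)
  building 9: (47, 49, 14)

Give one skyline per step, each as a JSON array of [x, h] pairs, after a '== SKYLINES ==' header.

== SKYLINES ==
[[47,20],[49,0]]
[[28,11],[37,0],[47,20],[49,0]]
[[28,11],[37,0],[47,20],[49,0]]
[[28,11],[37,0],[38,11],[47,20],[49,0]]
[[28,11],[37,2],[38,11],[47,20],[49,0]]
[[28,11],[37,10],[38,11],[47,20],[49,0]]
[[27,2],[28,11],[37,10],[38,11],[47,20],[49,0]]
[[21,1],[27,2],[28,11],[37,10],[38,11],[47,20],[49,0]]
[[21,1],[27,2],[28,11],[37,10],[38,11],[47,20],[49,0]]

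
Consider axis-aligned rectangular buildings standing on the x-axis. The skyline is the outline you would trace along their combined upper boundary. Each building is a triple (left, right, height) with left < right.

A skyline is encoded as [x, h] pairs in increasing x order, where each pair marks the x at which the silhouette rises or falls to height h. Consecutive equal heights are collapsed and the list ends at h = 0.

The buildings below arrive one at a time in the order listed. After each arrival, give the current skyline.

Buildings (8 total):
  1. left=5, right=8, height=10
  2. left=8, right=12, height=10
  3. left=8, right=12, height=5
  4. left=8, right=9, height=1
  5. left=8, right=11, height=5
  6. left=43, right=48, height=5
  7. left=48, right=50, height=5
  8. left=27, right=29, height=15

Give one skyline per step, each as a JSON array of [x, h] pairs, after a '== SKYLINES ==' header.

== SKYLINES ==
[[5,10],[8,0]]
[[5,10],[12,0]]
[[5,10],[12,0]]
[[5,10],[12,0]]
[[5,10],[12,0]]
[[5,10],[12,0],[43,5],[48,0]]
[[5,10],[12,0],[43,5],[50,0]]
[[5,10],[12,0],[27,15],[29,0],[43,5],[50,0]]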